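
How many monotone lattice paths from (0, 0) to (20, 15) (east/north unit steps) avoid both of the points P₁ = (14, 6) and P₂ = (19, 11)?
Number of paths = 2829650460

Inclusion–exclusion. Total paths: C(35, 20) = 3247943160. Through P₁: C(20, 14)·C(15, 6) = 193993800. Through P₂: C(30, 19)·C(5, 1) = 273136500. Since P₁ is strictly southwest of P₂, a monotone path through both must visit P₁ then P₂; paths through both = C(20, 14)·C(10, 5)·C(5, 1) = 48837600. Avoid both = 3247943160 − 193993800 − 273136500 + 48837600 = 2829650460.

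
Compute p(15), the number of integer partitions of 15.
p(15) = 176

Compute p(n) via the recurrence p(n, m) = p(n, m−1) + p(n−m, m), where p(n, m) counts partitions of n with all parts ≤ m and p(n) = p(n, n). The base cases are p(0, m) = 1 and p(n, 0) = 0 for n > 0. Filling the table yields p(15) = 176. (Euler's pentagonal recurrence is an alternative.)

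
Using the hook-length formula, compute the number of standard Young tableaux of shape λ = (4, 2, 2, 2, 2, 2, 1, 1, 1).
# SYT of shape (4, 2, 2, 2, 2, 2, 1, 1, 1) = 170170

Hook-length formula: f^λ = n! / Π hook(c), product over all cells c of the Young diagram. For λ = (4, 2, 2, 2, 2, 2, 1, 1, 1), n = 17 boxes. Hook lengths by row (left-to-right, top-to-bottom): [12, 8, 2, 1]; [9, 5]; [8, 4]; [7, 3]; [6, 2]; [5, 1]; [3]; [2]; [1]. Product of hooks = 2090188800. So f^λ = 17! / 2090188800 = 355687428096000 / 2090188800 = 170170.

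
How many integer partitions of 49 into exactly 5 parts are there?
p(49, 5 parts) = 2418

Partitions of n into exactly k parts are in bijection with partitions of n − k into at most k parts (subtract 1 from each part). So p(49, exactly 5) = p(44, parts ≤ 5). Computing via the recurrence p(m, j) = p(m, j−1) + p(m−j, j) gives 2418.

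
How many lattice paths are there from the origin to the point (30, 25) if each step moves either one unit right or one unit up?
Number of paths = 3085851035479212

A monotone lattice path from (0, 0) to (30, 25) consists of 30 east steps and 25 north steps in some order, so it is determined by which 30 of the 55 steps are east. The count is C(55, 30) = 3085851035479212.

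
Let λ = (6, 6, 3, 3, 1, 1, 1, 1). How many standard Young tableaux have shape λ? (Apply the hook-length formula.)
# SYT of shape (6, 6, 3, 3, 1, 1, 1, 1) = 1319051250

Hook-length formula: f^λ = n! / Π hook(c), product over all cells c of the Young diagram. For λ = (6, 6, 3, 3, 1, 1, 1, 1), n = 22 boxes. Hook lengths by row (left-to-right, top-to-bottom): [13, 8, 7, 4, 3, 2]; [12, 7, 6, 3, 2, 1]; [8, 3, 2]; [7, 2, 1]; [4]; [3]; [2]; [1]. Product of hooks = 852128169984. So f^λ = 22! / 852128169984 = 1124000727777607680000 / 852128169984 = 1319051250.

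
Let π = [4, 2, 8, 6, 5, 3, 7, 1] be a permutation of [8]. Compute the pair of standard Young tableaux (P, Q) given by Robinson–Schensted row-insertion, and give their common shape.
P = [1, 3, 7] / [2, 5] / [4] / [6] / [8];  Q = [1, 3, 7] / [2, 4] / [5] / [6] / [8];  common shape = (3, 2, 1, 1, 1)

Row-insert the values π_1, π_2, … into P one at a time, bumping the leftmost entry strictly greater than the inserted value down to the next row. The recording tableau Q records, in position (i, j), the step at which that cell was added to P.
  Insert 4 (step 1): P = [4];  Q = [1]
  Insert 2 (step 2): P = [2] / [4];  Q = [1] / [2]
  Insert 8 (step 3): P = [2, 8] / [4];  Q = [1, 3] / [2]
  Insert 6 (step 4): P = [2, 6] / [4, 8];  Q = [1, 3] / [2, 4]
  Insert 5 (step 5): P = [2, 5] / [4, 6] / [8];  Q = [1, 3] / [2, 4] / [5]
  Insert 3 (step 6): P = [2, 3] / [4, 5] / [6] / [8];  Q = [1, 3] / [2, 4] / [5] / [6]
  Insert 7 (step 7): P = [2, 3, 7] / [4, 5] / [6] / [8];  Q = [1, 3, 7] / [2, 4] / [5] / [6]
  Insert 1 (step 8): P = [1, 3, 7] / [2, 5] / [4] / [6] / [8];  Q = [1, 3, 7] / [2, 4] / [5] / [6] / [8]
Final shape: (3, 2, 1, 1, 1).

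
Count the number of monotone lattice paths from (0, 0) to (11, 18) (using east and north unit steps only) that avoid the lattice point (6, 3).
Number of paths = 33294954

Total paths from (0, 0) to (11, 18): C(29, 11) = 34597290. Paths through (6, 3): (paths (0, 0) → (6, 3)) × (paths (6, 3) → (11, 18)) = C(9, 6) · C(20, 5) = 84 · 15504 = 1302336. Avoidance count = 34597290 − 1302336 = 33294954.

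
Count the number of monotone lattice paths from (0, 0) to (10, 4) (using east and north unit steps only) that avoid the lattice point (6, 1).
Number of paths = 756

Total paths from (0, 0) to (10, 4): C(14, 10) = 1001. Paths through (6, 1): (paths (0, 0) → (6, 1)) × (paths (6, 1) → (10, 4)) = C(7, 6) · C(7, 4) = 7 · 35 = 245. Avoidance count = 1001 − 245 = 756.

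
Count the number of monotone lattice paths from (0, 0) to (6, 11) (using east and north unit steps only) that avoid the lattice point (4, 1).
Number of paths = 12046

Total paths from (0, 0) to (6, 11): C(17, 6) = 12376. Paths through (4, 1): (paths (0, 0) → (4, 1)) × (paths (4, 1) → (6, 11)) = C(5, 4) · C(12, 2) = 5 · 66 = 330. Avoidance count = 12376 − 330 = 12046.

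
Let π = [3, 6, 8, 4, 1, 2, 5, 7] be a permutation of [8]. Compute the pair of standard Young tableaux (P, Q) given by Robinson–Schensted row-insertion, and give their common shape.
P = [1, 2, 5, 7] / [3, 4, 8] / [6];  Q = [1, 2, 3, 8] / [4, 6, 7] / [5];  common shape = (4, 3, 1)

Row-insert the values π_1, π_2, … into P one at a time, bumping the leftmost entry strictly greater than the inserted value down to the next row. The recording tableau Q records, in position (i, j), the step at which that cell was added to P.
  Insert 3 (step 1): P = [3];  Q = [1]
  Insert 6 (step 2): P = [3, 6];  Q = [1, 2]
  Insert 8 (step 3): P = [3, 6, 8];  Q = [1, 2, 3]
  Insert 4 (step 4): P = [3, 4, 8] / [6];  Q = [1, 2, 3] / [4]
  Insert 1 (step 5): P = [1, 4, 8] / [3] / [6];  Q = [1, 2, 3] / [4] / [5]
  Insert 2 (step 6): P = [1, 2, 8] / [3, 4] / [6];  Q = [1, 2, 3] / [4, 6] / [5]
  Insert 5 (step 7): P = [1, 2, 5] / [3, 4, 8] / [6];  Q = [1, 2, 3] / [4, 6, 7] / [5]
  Insert 7 (step 8): P = [1, 2, 5, 7] / [3, 4, 8] / [6];  Q = [1, 2, 3, 8] / [4, 6, 7] / [5]
Final shape: (4, 3, 1).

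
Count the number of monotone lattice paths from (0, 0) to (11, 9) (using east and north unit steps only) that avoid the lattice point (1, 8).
Number of paths = 167861

Total paths from (0, 0) to (11, 9): C(20, 11) = 167960. Paths through (1, 8): (paths (0, 0) → (1, 8)) × (paths (1, 8) → (11, 9)) = C(9, 1) · C(11, 10) = 9 · 11 = 99. Avoidance count = 167960 − 99 = 167861.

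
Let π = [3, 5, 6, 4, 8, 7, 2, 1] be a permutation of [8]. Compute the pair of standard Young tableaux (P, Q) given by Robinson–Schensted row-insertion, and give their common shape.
P = [1, 4, 6, 7] / [2, 8] / [3] / [5];  Q = [1, 2, 3, 5] / [4, 6] / [7] / [8];  common shape = (4, 2, 1, 1)

Row-insert the values π_1, π_2, … into P one at a time, bumping the leftmost entry strictly greater than the inserted value down to the next row. The recording tableau Q records, in position (i, j), the step at which that cell was added to P.
  Insert 3 (step 1): P = [3];  Q = [1]
  Insert 5 (step 2): P = [3, 5];  Q = [1, 2]
  Insert 6 (step 3): P = [3, 5, 6];  Q = [1, 2, 3]
  Insert 4 (step 4): P = [3, 4, 6] / [5];  Q = [1, 2, 3] / [4]
  Insert 8 (step 5): P = [3, 4, 6, 8] / [5];  Q = [1, 2, 3, 5] / [4]
  Insert 7 (step 6): P = [3, 4, 6, 7] / [5, 8];  Q = [1, 2, 3, 5] / [4, 6]
  Insert 2 (step 7): P = [2, 4, 6, 7] / [3, 8] / [5];  Q = [1, 2, 3, 5] / [4, 6] / [7]
  Insert 1 (step 8): P = [1, 4, 6, 7] / [2, 8] / [3] / [5];  Q = [1, 2, 3, 5] / [4, 6] / [7] / [8]
Final shape: (4, 2, 1, 1).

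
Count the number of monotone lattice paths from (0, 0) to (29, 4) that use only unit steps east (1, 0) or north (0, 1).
Number of paths = 40920

A monotone lattice path from (0, 0) to (29, 4) consists of 29 east steps and 4 north steps in some order, so it is determined by which 29 of the 33 steps are east. The count is C(33, 29) = 40920.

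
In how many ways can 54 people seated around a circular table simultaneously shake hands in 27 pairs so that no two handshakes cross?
C_27 = 69533550916004

These noncrossing handshakes are counted by the Catalan number C_n = (1/(n + 1)) · C(2n, n). For n = 27: C_27 = (1/28) · C(54, 27) = 1946939425648112/28 = 69533550916004.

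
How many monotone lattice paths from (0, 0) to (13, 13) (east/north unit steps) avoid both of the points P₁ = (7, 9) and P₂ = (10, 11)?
Number of paths = 5615040

Inclusion–exclusion. Total paths: C(26, 13) = 10400600. Through P₁: C(16, 7)·C(10, 6) = 2402400. Through P₂: C(21, 10)·C(5, 3) = 3527160. Since P₁ is strictly southwest of P₂, a monotone path through both must visit P₁ then P₂; paths through both = C(16, 7)·C(5, 3)·C(5, 3) = 1144000. Avoid both = 10400600 − 2402400 − 3527160 + 1144000 = 5615040.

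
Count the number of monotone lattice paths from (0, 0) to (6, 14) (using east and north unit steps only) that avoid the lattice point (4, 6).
Number of paths = 29310

Total paths from (0, 0) to (6, 14): C(20, 6) = 38760. Paths through (4, 6): (paths (0, 0) → (4, 6)) × (paths (4, 6) → (6, 14)) = C(10, 4) · C(10, 2) = 210 · 45 = 9450. Avoidance count = 38760 − 9450 = 29310.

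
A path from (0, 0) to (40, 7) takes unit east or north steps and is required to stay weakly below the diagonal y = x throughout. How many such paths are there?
Number of paths = 52153926

By the reflection principle (André's argument), the number of monotone paths to (40, 7) with n ≤ m that never go above y = x is C(47, 40) − C(47, 41) = 62891499 − 10737573 = 52153926.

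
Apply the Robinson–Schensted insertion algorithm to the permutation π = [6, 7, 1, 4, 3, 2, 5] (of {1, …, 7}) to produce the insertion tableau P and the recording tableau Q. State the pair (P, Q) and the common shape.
P = [1, 2, 5] / [3, 7] / [4] / [6];  Q = [1, 2, 7] / [3, 4] / [5] / [6];  common shape = (3, 2, 1, 1)

Row-insert the values π_1, π_2, … into P one at a time, bumping the leftmost entry strictly greater than the inserted value down to the next row. The recording tableau Q records, in position (i, j), the step at which that cell was added to P.
  Insert 6 (step 1): P = [6];  Q = [1]
  Insert 7 (step 2): P = [6, 7];  Q = [1, 2]
  Insert 1 (step 3): P = [1, 7] / [6];  Q = [1, 2] / [3]
  Insert 4 (step 4): P = [1, 4] / [6, 7];  Q = [1, 2] / [3, 4]
  Insert 3 (step 5): P = [1, 3] / [4, 7] / [6];  Q = [1, 2] / [3, 4] / [5]
  Insert 2 (step 6): P = [1, 2] / [3, 7] / [4] / [6];  Q = [1, 2] / [3, 4] / [5] / [6]
  Insert 5 (step 7): P = [1, 2, 5] / [3, 7] / [4] / [6];  Q = [1, 2, 7] / [3, 4] / [5] / [6]
Final shape: (3, 2, 1, 1).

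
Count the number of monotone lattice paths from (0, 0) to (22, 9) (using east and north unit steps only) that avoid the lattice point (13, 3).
Number of paths = 17357275

Total paths from (0, 0) to (22, 9): C(31, 22) = 20160075. Paths through (13, 3): (paths (0, 0) → (13, 3)) × (paths (13, 3) → (22, 9)) = C(16, 13) · C(15, 9) = 560 · 5005 = 2802800. Avoidance count = 20160075 − 2802800 = 17357275.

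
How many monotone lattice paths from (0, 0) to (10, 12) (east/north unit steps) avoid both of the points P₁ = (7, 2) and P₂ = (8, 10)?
Number of paths = 375746

Inclusion–exclusion. Total paths: C(22, 10) = 646646. Through P₁: C(9, 7)·C(13, 3) = 10296. Through P₂: C(18, 8)·C(4, 2) = 262548. Since P₁ is strictly southwest of P₂, a monotone path through both must visit P₁ then P₂; paths through both = C(9, 7)·C(9, 1)·C(4, 2) = 1944. Avoid both = 646646 − 10296 − 262548 + 1944 = 375746.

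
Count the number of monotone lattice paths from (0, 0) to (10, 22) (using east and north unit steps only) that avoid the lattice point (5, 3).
Number of paths = 62132016

Total paths from (0, 0) to (10, 22): C(32, 10) = 64512240. Paths through (5, 3): (paths (0, 0) → (5, 3)) × (paths (5, 3) → (10, 22)) = C(8, 5) · C(24, 5) = 56 · 42504 = 2380224. Avoidance count = 64512240 − 2380224 = 62132016.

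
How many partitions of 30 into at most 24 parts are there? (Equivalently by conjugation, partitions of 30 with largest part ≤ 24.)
p(30, parts ≤ 24) = 5585

Use the recurrence p(n, m) = p(n, m−1) + p(n−m, m): either the largest part is < m (count p(n, m−1)) or the largest part is exactly m (remove one copy of m, count p(n−m, m)). With p(0, ·) = 1 this gives p(30, parts ≤ 24) = 5585. (By conjugating Young diagrams, this also counts partitions of 30 into at most 24 parts.)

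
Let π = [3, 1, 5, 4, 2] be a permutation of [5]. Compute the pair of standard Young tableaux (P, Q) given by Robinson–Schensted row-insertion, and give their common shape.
P = [1, 2] / [3, 4] / [5];  Q = [1, 3] / [2, 4] / [5];  common shape = (2, 2, 1)

Row-insert the values π_1, π_2, … into P one at a time, bumping the leftmost entry strictly greater than the inserted value down to the next row. The recording tableau Q records, in position (i, j), the step at which that cell was added to P.
  Insert 3 (step 1): P = [3];  Q = [1]
  Insert 1 (step 2): P = [1] / [3];  Q = [1] / [2]
  Insert 5 (step 3): P = [1, 5] / [3];  Q = [1, 3] / [2]
  Insert 4 (step 4): P = [1, 4] / [3, 5];  Q = [1, 3] / [2, 4]
  Insert 2 (step 5): P = [1, 2] / [3, 4] / [5];  Q = [1, 3] / [2, 4] / [5]
Final shape: (2, 2, 1).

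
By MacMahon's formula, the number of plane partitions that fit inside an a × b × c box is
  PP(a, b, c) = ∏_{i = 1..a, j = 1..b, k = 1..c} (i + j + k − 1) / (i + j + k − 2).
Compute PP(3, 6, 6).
PP(3, 6, 6) = 24293412

Evaluate the triple product over i = 1..3, j = 1..6, k = 1..6. The factors are (2/1) · (3/2) · (4/3) · (5/4) · (6/5) · (7/6) · (3/2) · (4/3) · … (108 factors total). The numerators and denominators telescope so the product is an integer; carrying out the multiplication exactly gives PP(3, 6, 6) = 24293412.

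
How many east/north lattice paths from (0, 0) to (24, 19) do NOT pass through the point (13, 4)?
Number of paths = 782084171050

Total paths from (0, 0) to (24, 19): C(43, 24) = 800472431850. Paths through (13, 4): (paths (0, 0) → (13, 4)) × (paths (13, 4) → (24, 19)) = C(17, 13) · C(26, 11) = 2380 · 7726160 = 18388260800. Avoidance count = 800472431850 − 18388260800 = 782084171050.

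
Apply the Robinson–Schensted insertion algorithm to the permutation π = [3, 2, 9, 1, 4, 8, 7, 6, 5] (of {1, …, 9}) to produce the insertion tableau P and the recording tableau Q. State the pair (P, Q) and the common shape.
P = [1, 4, 5] / [2, 6] / [3, 7] / [8] / [9];  Q = [1, 3, 6] / [2, 5] / [4, 7] / [8] / [9];  common shape = (3, 2, 2, 1, 1)

Row-insert the values π_1, π_2, … into P one at a time, bumping the leftmost entry strictly greater than the inserted value down to the next row. The recording tableau Q records, in position (i, j), the step at which that cell was added to P.
  Insert 3 (step 1): P = [3];  Q = [1]
  Insert 2 (step 2): P = [2] / [3];  Q = [1] / [2]
  Insert 9 (step 3): P = [2, 9] / [3];  Q = [1, 3] / [2]
  Insert 1 (step 4): P = [1, 9] / [2] / [3];  Q = [1, 3] / [2] / [4]
  Insert 4 (step 5): P = [1, 4] / [2, 9] / [3];  Q = [1, 3] / [2, 5] / [4]
  Insert 8 (step 6): P = [1, 4, 8] / [2, 9] / [3];  Q = [1, 3, 6] / [2, 5] / [4]
  Insert 7 (step 7): P = [1, 4, 7] / [2, 8] / [3, 9];  Q = [1, 3, 6] / [2, 5] / [4, 7]
  Insert 6 (step 8): P = [1, 4, 6] / [2, 7] / [3, 8] / [9];  Q = [1, 3, 6] / [2, 5] / [4, 7] / [8]
  Insert 5 (step 9): P = [1, 4, 5] / [2, 6] / [3, 7] / [8] / [9];  Q = [1, 3, 6] / [2, 5] / [4, 7] / [8] / [9]
Final shape: (3, 2, 2, 1, 1).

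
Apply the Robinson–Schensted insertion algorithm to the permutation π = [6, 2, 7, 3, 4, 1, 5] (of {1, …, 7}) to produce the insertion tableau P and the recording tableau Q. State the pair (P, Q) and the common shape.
P = [1, 3, 4, 5] / [2, 7] / [6];  Q = [1, 3, 5, 7] / [2, 4] / [6];  common shape = (4, 2, 1)

Row-insert the values π_1, π_2, … into P one at a time, bumping the leftmost entry strictly greater than the inserted value down to the next row. The recording tableau Q records, in position (i, j), the step at which that cell was added to P.
  Insert 6 (step 1): P = [6];  Q = [1]
  Insert 2 (step 2): P = [2] / [6];  Q = [1] / [2]
  Insert 7 (step 3): P = [2, 7] / [6];  Q = [1, 3] / [2]
  Insert 3 (step 4): P = [2, 3] / [6, 7];  Q = [1, 3] / [2, 4]
  Insert 4 (step 5): P = [2, 3, 4] / [6, 7];  Q = [1, 3, 5] / [2, 4]
  Insert 1 (step 6): P = [1, 3, 4] / [2, 7] / [6];  Q = [1, 3, 5] / [2, 4] / [6]
  Insert 5 (step 7): P = [1, 3, 4, 5] / [2, 7] / [6];  Q = [1, 3, 5, 7] / [2, 4] / [6]
Final shape: (4, 2, 1).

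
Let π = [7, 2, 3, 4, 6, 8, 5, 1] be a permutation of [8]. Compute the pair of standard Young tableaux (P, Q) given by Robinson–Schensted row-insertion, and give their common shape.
P = [1, 3, 4, 5, 8] / [2] / [6] / [7];  Q = [1, 3, 4, 5, 6] / [2] / [7] / [8];  common shape = (5, 1, 1, 1)

Row-insert the values π_1, π_2, … into P one at a time, bumping the leftmost entry strictly greater than the inserted value down to the next row. The recording tableau Q records, in position (i, j), the step at which that cell was added to P.
  Insert 7 (step 1): P = [7];  Q = [1]
  Insert 2 (step 2): P = [2] / [7];  Q = [1] / [2]
  Insert 3 (step 3): P = [2, 3] / [7];  Q = [1, 3] / [2]
  Insert 4 (step 4): P = [2, 3, 4] / [7];  Q = [1, 3, 4] / [2]
  Insert 6 (step 5): P = [2, 3, 4, 6] / [7];  Q = [1, 3, 4, 5] / [2]
  Insert 8 (step 6): P = [2, 3, 4, 6, 8] / [7];  Q = [1, 3, 4, 5, 6] / [2]
  Insert 5 (step 7): P = [2, 3, 4, 5, 8] / [6] / [7];  Q = [1, 3, 4, 5, 6] / [2] / [7]
  Insert 1 (step 8): P = [1, 3, 4, 5, 8] / [2] / [6] / [7];  Q = [1, 3, 4, 5, 6] / [2] / [7] / [8]
Final shape: (5, 1, 1, 1).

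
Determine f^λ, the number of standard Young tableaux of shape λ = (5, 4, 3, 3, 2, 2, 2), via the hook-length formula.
# SYT of shape (5, 4, 3, 3, 2, 2, 2) = 246901200

Hook-length formula: f^λ = n! / Π hook(c), product over all cells c of the Young diagram. For λ = (5, 4, 3, 3, 2, 2, 2), n = 21 boxes. Hook lengths by row (left-to-right, top-to-bottom): [11, 10, 6, 3, 1]; [9, 8, 4, 1]; [7, 6, 2]; [6, 5, 1]; [4, 3]; [3, 2]; [2, 1]. Product of hooks = 206928691200. So f^λ = 21! / 206928691200 = 51090942171709440000 / 206928691200 = 246901200.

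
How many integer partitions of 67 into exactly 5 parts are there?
p(67, 5 parts) = 8056

Partitions of n into exactly k parts are in bijection with partitions of n − k into at most k parts (subtract 1 from each part). So p(67, exactly 5) = p(62, parts ≤ 5). Computing via the recurrence p(m, j) = p(m, j−1) + p(m−j, j) gives 8056.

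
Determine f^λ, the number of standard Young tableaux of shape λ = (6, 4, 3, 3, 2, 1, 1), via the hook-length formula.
# SYT of shape (6, 4, 3, 3, 2, 1, 1) = 230945000

Hook-length formula: f^λ = n! / Π hook(c), product over all cells c of the Young diagram. For λ = (6, 4, 3, 3, 2, 1, 1), n = 20 boxes. Hook lengths by row (left-to-right, top-to-bottom): [12, 9, 7, 4, 2, 1]; [9, 6, 4, 1]; [7, 4, 2]; [6, 3, 1]; [4, 1]; [2]; [1]. Product of hooks = 10534551552. So f^λ = 20! / 10534551552 = 2432902008176640000 / 10534551552 = 230945000.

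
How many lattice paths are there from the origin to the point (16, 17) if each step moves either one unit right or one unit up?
Number of paths = 1166803110

A monotone lattice path from (0, 0) to (16, 17) consists of 16 east steps and 17 north steps in some order, so it is determined by which 16 of the 33 steps are east. The count is C(33, 16) = 1166803110.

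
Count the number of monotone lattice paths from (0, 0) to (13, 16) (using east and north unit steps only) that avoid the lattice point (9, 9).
Number of paths = 51819315

Total paths from (0, 0) to (13, 16): C(29, 13) = 67863915. Paths through (9, 9): (paths (0, 0) → (9, 9)) × (paths (9, 9) → (13, 16)) = C(18, 9) · C(11, 4) = 48620 · 330 = 16044600. Avoidance count = 67863915 − 16044600 = 51819315.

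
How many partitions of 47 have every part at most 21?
p(47, parts ≤ 21) = 115463

Use the recurrence p(n, m) = p(n, m−1) + p(n−m, m): either the largest part is < m (count p(n, m−1)) or the largest part is exactly m (remove one copy of m, count p(n−m, m)). With p(0, ·) = 1 this gives p(47, parts ≤ 21) = 115463. (By conjugating Young diagrams, this also counts partitions of 47 into at most 21 parts.)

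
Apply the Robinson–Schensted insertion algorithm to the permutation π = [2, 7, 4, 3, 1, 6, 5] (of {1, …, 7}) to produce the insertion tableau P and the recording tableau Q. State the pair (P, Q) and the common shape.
P = [1, 3, 5] / [2, 6] / [4] / [7];  Q = [1, 2, 6] / [3, 7] / [4] / [5];  common shape = (3, 2, 1, 1)

Row-insert the values π_1, π_2, … into P one at a time, bumping the leftmost entry strictly greater than the inserted value down to the next row. The recording tableau Q records, in position (i, j), the step at which that cell was added to P.
  Insert 2 (step 1): P = [2];  Q = [1]
  Insert 7 (step 2): P = [2, 7];  Q = [1, 2]
  Insert 4 (step 3): P = [2, 4] / [7];  Q = [1, 2] / [3]
  Insert 3 (step 4): P = [2, 3] / [4] / [7];  Q = [1, 2] / [3] / [4]
  Insert 1 (step 5): P = [1, 3] / [2] / [4] / [7];  Q = [1, 2] / [3] / [4] / [5]
  Insert 6 (step 6): P = [1, 3, 6] / [2] / [4] / [7];  Q = [1, 2, 6] / [3] / [4] / [5]
  Insert 5 (step 7): P = [1, 3, 5] / [2, 6] / [4] / [7];  Q = [1, 2, 6] / [3, 7] / [4] / [5]
Final shape: (3, 2, 1, 1).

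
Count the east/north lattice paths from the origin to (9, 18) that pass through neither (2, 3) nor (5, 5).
Number of paths = 2619625

Inclusion–exclusion. Total paths: C(27, 9) = 4686825. Through P₁: C(5, 2)·C(22, 7) = 1705440. Through P₂: C(10, 5)·C(17, 4) = 599760. Since P₁ is strictly southwest of P₂, a monotone path through both must visit P₁ then P₂; paths through both = C(5, 2)·C(5, 3)·C(17, 4) = 238000. Avoid both = 4686825 − 1705440 − 599760 + 238000 = 2619625.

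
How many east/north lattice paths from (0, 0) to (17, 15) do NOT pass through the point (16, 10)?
Number of paths = 533852310

Total paths from (0, 0) to (17, 15): C(32, 17) = 565722720. Paths through (16, 10): (paths (0, 0) → (16, 10)) × (paths (16, 10) → (17, 15)) = C(26, 16) · C(6, 1) = 5311735 · 6 = 31870410. Avoidance count = 565722720 − 31870410 = 533852310.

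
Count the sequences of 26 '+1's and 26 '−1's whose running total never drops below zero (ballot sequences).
C_26 = 18367353072152

These ballot sequences are counted by the Catalan number C_n = (1/(n + 1)) · C(2n, n). For n = 26: C_26 = (1/27) · C(52, 26) = 495918532948104/27 = 18367353072152.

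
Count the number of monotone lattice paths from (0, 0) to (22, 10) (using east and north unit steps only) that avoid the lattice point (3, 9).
Number of paths = 64507840

Total paths from (0, 0) to (22, 10): C(32, 22) = 64512240. Paths through (3, 9): (paths (0, 0) → (3, 9)) × (paths (3, 9) → (22, 10)) = C(12, 3) · C(20, 19) = 220 · 20 = 4400. Avoidance count = 64512240 − 4400 = 64507840.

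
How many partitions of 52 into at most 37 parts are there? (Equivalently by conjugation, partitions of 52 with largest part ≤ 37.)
p(52, parts ≤ 37) = 281081

Use the recurrence p(n, m) = p(n, m−1) + p(n−m, m): either the largest part is < m (count p(n, m−1)) or the largest part is exactly m (remove one copy of m, count p(n−m, m)). With p(0, ·) = 1 this gives p(52, parts ≤ 37) = 281081. (By conjugating Young diagrams, this also counts partitions of 52 into at most 37 parts.)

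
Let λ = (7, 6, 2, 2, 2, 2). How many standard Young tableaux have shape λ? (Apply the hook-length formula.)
# SYT of shape (7, 6, 2, 2, 2, 2) = 172830840

Hook-length formula: f^λ = n! / Π hook(c), product over all cells c of the Young diagram. For λ = (7, 6, 2, 2, 2, 2), n = 21 boxes. Hook lengths by row (left-to-right, top-to-bottom): [12, 11, 6, 5, 4, 3, 1]; [10, 9, 4, 3, 2, 1]; [5, 4]; [4, 3]; [3, 2]; [2, 1]. Product of hooks = 295612416000. So f^λ = 21! / 295612416000 = 51090942171709440000 / 295612416000 = 172830840.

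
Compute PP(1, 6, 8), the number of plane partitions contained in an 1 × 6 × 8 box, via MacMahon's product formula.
PP(1, 6, 8) = 3003

Evaluate the triple product over i = 1..1, j = 1..6, k = 1..8. The factors are (2/1) · (3/2) · (4/3) · (5/4) · (6/5) · (7/6) · (8/7) · (9/8) · … (48 factors total). The numerators and denominators telescope so the product is an integer; carrying out the multiplication exactly gives PP(1, 6, 8) = 3003.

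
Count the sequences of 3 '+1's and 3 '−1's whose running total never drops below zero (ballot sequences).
C_3 = 5

These ballot sequences are counted by the Catalan number C_n = (1/(n + 1)) · C(2n, n). For n = 3: C_3 = (1/4) · C(6, 3) = 20/4 = 5.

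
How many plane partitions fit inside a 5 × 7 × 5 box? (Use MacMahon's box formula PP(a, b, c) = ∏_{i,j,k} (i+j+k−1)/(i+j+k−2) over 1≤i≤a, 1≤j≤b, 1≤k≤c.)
PP(5, 7, 5) = 30107635272

Evaluate the triple product over i = 1..5, j = 1..7, k = 1..5. The factors are (2/1) · (3/2) · (4/3) · (5/4) · (6/5) · (3/2) · (4/3) · (5/4) · … (175 factors total). The numerators and denominators telescope so the product is an integer; carrying out the multiplication exactly gives PP(5, 7, 5) = 30107635272.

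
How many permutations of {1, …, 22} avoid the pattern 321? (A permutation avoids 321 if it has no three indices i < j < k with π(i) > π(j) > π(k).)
C_22 = 91482563640

These 321-avoiding permutations are counted by the Catalan number C_n = (1/(n + 1)) · C(2n, n). For n = 22: C_22 = (1/23) · C(44, 22) = 2104098963720/23 = 91482563640.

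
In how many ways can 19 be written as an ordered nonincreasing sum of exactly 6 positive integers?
p(19, 6 parts) = 71

Partitions of n into exactly k parts are in bijection with partitions of n − k into at most k parts (subtract 1 from each part). So p(19, exactly 6) = p(13, parts ≤ 6). Computing via the recurrence p(m, j) = p(m, j−1) + p(m−j, j) gives 71.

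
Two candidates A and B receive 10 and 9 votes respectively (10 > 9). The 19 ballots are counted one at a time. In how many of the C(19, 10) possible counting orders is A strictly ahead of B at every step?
Strict-lead orderings = 4862

Total orderings of the 19 votes with 10 for A: C(19, 10) = 92378. By the Bertrand ballot formula (Cycle Lemma / reflection principle), the number of orderings in which A is strictly ahead of B throughout is (p − q)/(p + q) · C(p + q, p) = (10 − 9)/(10 + 9) · 92378 = 4862.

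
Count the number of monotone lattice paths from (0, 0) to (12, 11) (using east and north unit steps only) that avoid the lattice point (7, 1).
Number of paths = 1328054

Total paths from (0, 0) to (12, 11): C(23, 12) = 1352078. Paths through (7, 1): (paths (0, 0) → (7, 1)) × (paths (7, 1) → (12, 11)) = C(8, 7) · C(15, 5) = 8 · 3003 = 24024. Avoidance count = 1352078 − 24024 = 1328054.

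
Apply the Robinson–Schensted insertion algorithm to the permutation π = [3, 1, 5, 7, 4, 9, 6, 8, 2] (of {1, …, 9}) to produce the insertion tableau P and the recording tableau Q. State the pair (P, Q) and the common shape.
P = [1, 2, 6, 8] / [3, 4, 7, 9] / [5];  Q = [1, 3, 4, 6] / [2, 5, 7, 8] / [9];  common shape = (4, 4, 1)

Row-insert the values π_1, π_2, … into P one at a time, bumping the leftmost entry strictly greater than the inserted value down to the next row. The recording tableau Q records, in position (i, j), the step at which that cell was added to P.
  Insert 3 (step 1): P = [3];  Q = [1]
  Insert 1 (step 2): P = [1] / [3];  Q = [1] / [2]
  Insert 5 (step 3): P = [1, 5] / [3];  Q = [1, 3] / [2]
  Insert 7 (step 4): P = [1, 5, 7] / [3];  Q = [1, 3, 4] / [2]
  Insert 4 (step 5): P = [1, 4, 7] / [3, 5];  Q = [1, 3, 4] / [2, 5]
  Insert 9 (step 6): P = [1, 4, 7, 9] / [3, 5];  Q = [1, 3, 4, 6] / [2, 5]
  Insert 6 (step 7): P = [1, 4, 6, 9] / [3, 5, 7];  Q = [1, 3, 4, 6] / [2, 5, 7]
  Insert 8 (step 8): P = [1, 4, 6, 8] / [3, 5, 7, 9];  Q = [1, 3, 4, 6] / [2, 5, 7, 8]
  Insert 2 (step 9): P = [1, 2, 6, 8] / [3, 4, 7, 9] / [5];  Q = [1, 3, 4, 6] / [2, 5, 7, 8] / [9]
Final shape: (4, 4, 1).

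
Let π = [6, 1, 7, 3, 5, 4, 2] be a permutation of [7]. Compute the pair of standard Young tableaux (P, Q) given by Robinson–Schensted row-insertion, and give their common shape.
P = [1, 2, 4] / [3, 7] / [5] / [6];  Q = [1, 3, 5] / [2, 4] / [6] / [7];  common shape = (3, 2, 1, 1)

Row-insert the values π_1, π_2, … into P one at a time, bumping the leftmost entry strictly greater than the inserted value down to the next row. The recording tableau Q records, in position (i, j), the step at which that cell was added to P.
  Insert 6 (step 1): P = [6];  Q = [1]
  Insert 1 (step 2): P = [1] / [6];  Q = [1] / [2]
  Insert 7 (step 3): P = [1, 7] / [6];  Q = [1, 3] / [2]
  Insert 3 (step 4): P = [1, 3] / [6, 7];  Q = [1, 3] / [2, 4]
  Insert 5 (step 5): P = [1, 3, 5] / [6, 7];  Q = [1, 3, 5] / [2, 4]
  Insert 4 (step 6): P = [1, 3, 4] / [5, 7] / [6];  Q = [1, 3, 5] / [2, 4] / [6]
  Insert 2 (step 7): P = [1, 2, 4] / [3, 7] / [5] / [6];  Q = [1, 3, 5] / [2, 4] / [6] / [7]
Final shape: (3, 2, 1, 1).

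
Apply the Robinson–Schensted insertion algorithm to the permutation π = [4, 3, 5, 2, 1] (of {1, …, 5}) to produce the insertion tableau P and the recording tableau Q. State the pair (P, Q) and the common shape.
P = [1, 5] / [2] / [3] / [4];  Q = [1, 3] / [2] / [4] / [5];  common shape = (2, 1, 1, 1)

Row-insert the values π_1, π_2, … into P one at a time, bumping the leftmost entry strictly greater than the inserted value down to the next row. The recording tableau Q records, in position (i, j), the step at which that cell was added to P.
  Insert 4 (step 1): P = [4];  Q = [1]
  Insert 3 (step 2): P = [3] / [4];  Q = [1] / [2]
  Insert 5 (step 3): P = [3, 5] / [4];  Q = [1, 3] / [2]
  Insert 2 (step 4): P = [2, 5] / [3] / [4];  Q = [1, 3] / [2] / [4]
  Insert 1 (step 5): P = [1, 5] / [2] / [3] / [4];  Q = [1, 3] / [2] / [4] / [5]
Final shape: (2, 1, 1, 1).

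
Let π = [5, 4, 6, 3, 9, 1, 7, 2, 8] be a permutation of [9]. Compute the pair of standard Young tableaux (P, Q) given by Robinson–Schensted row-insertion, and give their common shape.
P = [1, 2, 7, 8] / [3, 6] / [4, 9] / [5];  Q = [1, 3, 5, 9] / [2, 7] / [4, 8] / [6];  common shape = (4, 2, 2, 1)

Row-insert the values π_1, π_2, … into P one at a time, bumping the leftmost entry strictly greater than the inserted value down to the next row. The recording tableau Q records, in position (i, j), the step at which that cell was added to P.
  Insert 5 (step 1): P = [5];  Q = [1]
  Insert 4 (step 2): P = [4] / [5];  Q = [1] / [2]
  Insert 6 (step 3): P = [4, 6] / [5];  Q = [1, 3] / [2]
  Insert 3 (step 4): P = [3, 6] / [4] / [5];  Q = [1, 3] / [2] / [4]
  Insert 9 (step 5): P = [3, 6, 9] / [4] / [5];  Q = [1, 3, 5] / [2] / [4]
  Insert 1 (step 6): P = [1, 6, 9] / [3] / [4] / [5];  Q = [1, 3, 5] / [2] / [4] / [6]
  Insert 7 (step 7): P = [1, 6, 7] / [3, 9] / [4] / [5];  Q = [1, 3, 5] / [2, 7] / [4] / [6]
  Insert 2 (step 8): P = [1, 2, 7] / [3, 6] / [4, 9] / [5];  Q = [1, 3, 5] / [2, 7] / [4, 8] / [6]
  Insert 8 (step 9): P = [1, 2, 7, 8] / [3, 6] / [4, 9] / [5];  Q = [1, 3, 5, 9] / [2, 7] / [4, 8] / [6]
Final shape: (4, 2, 2, 1).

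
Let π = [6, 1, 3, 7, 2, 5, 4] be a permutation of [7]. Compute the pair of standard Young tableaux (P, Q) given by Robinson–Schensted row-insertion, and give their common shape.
P = [1, 2, 4] / [3, 5] / [6, 7];  Q = [1, 3, 4] / [2, 6] / [5, 7];  common shape = (3, 2, 2)

Row-insert the values π_1, π_2, … into P one at a time, bumping the leftmost entry strictly greater than the inserted value down to the next row. The recording tableau Q records, in position (i, j), the step at which that cell was added to P.
  Insert 6 (step 1): P = [6];  Q = [1]
  Insert 1 (step 2): P = [1] / [6];  Q = [1] / [2]
  Insert 3 (step 3): P = [1, 3] / [6];  Q = [1, 3] / [2]
  Insert 7 (step 4): P = [1, 3, 7] / [6];  Q = [1, 3, 4] / [2]
  Insert 2 (step 5): P = [1, 2, 7] / [3] / [6];  Q = [1, 3, 4] / [2] / [5]
  Insert 5 (step 6): P = [1, 2, 5] / [3, 7] / [6];  Q = [1, 3, 4] / [2, 6] / [5]
  Insert 4 (step 7): P = [1, 2, 4] / [3, 5] / [6, 7];  Q = [1, 3, 4] / [2, 6] / [5, 7]
Final shape: (3, 2, 2).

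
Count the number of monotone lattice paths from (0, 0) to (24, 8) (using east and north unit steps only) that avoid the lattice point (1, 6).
Number of paths = 10516200

Total paths from (0, 0) to (24, 8): C(32, 24) = 10518300. Paths through (1, 6): (paths (0, 0) → (1, 6)) × (paths (1, 6) → (24, 8)) = C(7, 1) · C(25, 23) = 7 · 300 = 2100. Avoidance count = 10518300 − 2100 = 10516200.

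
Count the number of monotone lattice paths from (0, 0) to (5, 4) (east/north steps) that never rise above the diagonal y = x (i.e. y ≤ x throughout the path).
Number of paths = 42

By the reflection principle (André's argument), the number of monotone paths to (5, 4) with n ≤ m that never go above y = x is C(9, 5) − C(9, 6) = 126 − 84 = 42.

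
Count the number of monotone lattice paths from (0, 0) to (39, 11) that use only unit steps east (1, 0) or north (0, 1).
Number of paths = 37353738800

A monotone lattice path from (0, 0) to (39, 11) consists of 39 east steps and 11 north steps in some order, so it is determined by which 39 of the 50 steps are east. The count is C(50, 39) = 37353738800.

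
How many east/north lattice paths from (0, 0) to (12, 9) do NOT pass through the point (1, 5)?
Number of paths = 285740

Total paths from (0, 0) to (12, 9): C(21, 12) = 293930. Paths through (1, 5): (paths (0, 0) → (1, 5)) × (paths (1, 5) → (12, 9)) = C(6, 1) · C(15, 11) = 6 · 1365 = 8190. Avoidance count = 293930 − 8190 = 285740.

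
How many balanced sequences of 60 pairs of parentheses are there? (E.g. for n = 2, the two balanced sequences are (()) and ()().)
C_60 = 1583850964596120042686772779038896

These balanced parentheses are counted by the Catalan number C_n = (1/(n + 1)) · C(2n, n). For n = 60: C_60 = (1/61) · C(120, 60) = 96614908840363322603893139521372656/61 = 1583850964596120042686772779038896.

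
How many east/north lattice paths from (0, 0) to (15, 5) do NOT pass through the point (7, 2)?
Number of paths = 9564

Total paths from (0, 0) to (15, 5): C(20, 15) = 15504. Paths through (7, 2): (paths (0, 0) → (7, 2)) × (paths (7, 2) → (15, 5)) = C(9, 7) · C(11, 8) = 36 · 165 = 5940. Avoidance count = 15504 − 5940 = 9564.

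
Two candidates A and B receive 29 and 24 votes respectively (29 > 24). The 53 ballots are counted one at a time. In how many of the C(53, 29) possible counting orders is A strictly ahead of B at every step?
Strict-lead orderings = 73514652074500

Total orderings of the 53 votes with 29 for A: C(53, 29) = 779255311989700. By the Bertrand ballot formula (Cycle Lemma / reflection principle), the number of orderings in which A is strictly ahead of B throughout is (p − q)/(p + q) · C(p + q, p) = (29 − 24)/(29 + 24) · 779255311989700 = 73514652074500.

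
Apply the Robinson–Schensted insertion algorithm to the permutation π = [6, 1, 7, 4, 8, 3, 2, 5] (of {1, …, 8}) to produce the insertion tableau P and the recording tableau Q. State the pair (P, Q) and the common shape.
P = [1, 2, 5] / [3, 7, 8] / [4] / [6];  Q = [1, 3, 5] / [2, 4, 8] / [6] / [7];  common shape = (3, 3, 1, 1)

Row-insert the values π_1, π_2, … into P one at a time, bumping the leftmost entry strictly greater than the inserted value down to the next row. The recording tableau Q records, in position (i, j), the step at which that cell was added to P.
  Insert 6 (step 1): P = [6];  Q = [1]
  Insert 1 (step 2): P = [1] / [6];  Q = [1] / [2]
  Insert 7 (step 3): P = [1, 7] / [6];  Q = [1, 3] / [2]
  Insert 4 (step 4): P = [1, 4] / [6, 7];  Q = [1, 3] / [2, 4]
  Insert 8 (step 5): P = [1, 4, 8] / [6, 7];  Q = [1, 3, 5] / [2, 4]
  Insert 3 (step 6): P = [1, 3, 8] / [4, 7] / [6];  Q = [1, 3, 5] / [2, 4] / [6]
  Insert 2 (step 7): P = [1, 2, 8] / [3, 7] / [4] / [6];  Q = [1, 3, 5] / [2, 4] / [6] / [7]
  Insert 5 (step 8): P = [1, 2, 5] / [3, 7, 8] / [4] / [6];  Q = [1, 3, 5] / [2, 4, 8] / [6] / [7]
Final shape: (3, 3, 1, 1).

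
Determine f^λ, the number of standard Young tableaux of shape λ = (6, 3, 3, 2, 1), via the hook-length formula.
# SYT of shape (6, 3, 3, 2, 1) = 210210

Hook-length formula: f^λ = n! / Π hook(c), product over all cells c of the Young diagram. For λ = (6, 3, 3, 2, 1), n = 15 boxes. Hook lengths by row (left-to-right, top-to-bottom): [10, 8, 6, 3, 2, 1]; [6, 4, 2]; [5, 3, 1]; [3, 1]; [1]. Product of hooks = 6220800. So f^λ = 15! / 6220800 = 1307674368000 / 6220800 = 210210.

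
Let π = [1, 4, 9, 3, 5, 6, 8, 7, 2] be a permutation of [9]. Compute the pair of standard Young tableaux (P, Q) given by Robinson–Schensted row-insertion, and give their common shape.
P = [1, 2, 5, 6, 7] / [3, 8] / [4] / [9];  Q = [1, 2, 3, 6, 7] / [4, 5] / [8] / [9];  common shape = (5, 2, 1, 1)

Row-insert the values π_1, π_2, … into P one at a time, bumping the leftmost entry strictly greater than the inserted value down to the next row. The recording tableau Q records, in position (i, j), the step at which that cell was added to P.
  Insert 1 (step 1): P = [1];  Q = [1]
  Insert 4 (step 2): P = [1, 4];  Q = [1, 2]
  Insert 9 (step 3): P = [1, 4, 9];  Q = [1, 2, 3]
  Insert 3 (step 4): P = [1, 3, 9] / [4];  Q = [1, 2, 3] / [4]
  Insert 5 (step 5): P = [1, 3, 5] / [4, 9];  Q = [1, 2, 3] / [4, 5]
  Insert 6 (step 6): P = [1, 3, 5, 6] / [4, 9];  Q = [1, 2, 3, 6] / [4, 5]
  Insert 8 (step 7): P = [1, 3, 5, 6, 8] / [4, 9];  Q = [1, 2, 3, 6, 7] / [4, 5]
  Insert 7 (step 8): P = [1, 3, 5, 6, 7] / [4, 8] / [9];  Q = [1, 2, 3, 6, 7] / [4, 5] / [8]
  Insert 2 (step 9): P = [1, 2, 5, 6, 7] / [3, 8] / [4] / [9];  Q = [1, 2, 3, 6, 7] / [4, 5] / [8] / [9]
Final shape: (5, 2, 1, 1).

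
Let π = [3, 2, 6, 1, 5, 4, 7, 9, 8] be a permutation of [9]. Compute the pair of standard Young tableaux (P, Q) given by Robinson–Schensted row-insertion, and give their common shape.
P = [1, 4, 7, 8] / [2, 5, 9] / [3, 6];  Q = [1, 3, 7, 8] / [2, 5, 9] / [4, 6];  common shape = (4, 3, 2)

Row-insert the values π_1, π_2, … into P one at a time, bumping the leftmost entry strictly greater than the inserted value down to the next row. The recording tableau Q records, in position (i, j), the step at which that cell was added to P.
  Insert 3 (step 1): P = [3];  Q = [1]
  Insert 2 (step 2): P = [2] / [3];  Q = [1] / [2]
  Insert 6 (step 3): P = [2, 6] / [3];  Q = [1, 3] / [2]
  Insert 1 (step 4): P = [1, 6] / [2] / [3];  Q = [1, 3] / [2] / [4]
  Insert 5 (step 5): P = [1, 5] / [2, 6] / [3];  Q = [1, 3] / [2, 5] / [4]
  Insert 4 (step 6): P = [1, 4] / [2, 5] / [3, 6];  Q = [1, 3] / [2, 5] / [4, 6]
  Insert 7 (step 7): P = [1, 4, 7] / [2, 5] / [3, 6];  Q = [1, 3, 7] / [2, 5] / [4, 6]
  Insert 9 (step 8): P = [1, 4, 7, 9] / [2, 5] / [3, 6];  Q = [1, 3, 7, 8] / [2, 5] / [4, 6]
  Insert 8 (step 9): P = [1, 4, 7, 8] / [2, 5, 9] / [3, 6];  Q = [1, 3, 7, 8] / [2, 5, 9] / [4, 6]
Final shape: (4, 3, 2).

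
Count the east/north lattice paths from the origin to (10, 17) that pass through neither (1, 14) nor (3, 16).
Number of paths = 8425953

Inclusion–exclusion. Total paths: C(27, 10) = 8436285. Through P₁: C(15, 1)·C(12, 9) = 3300. Through P₂: C(19, 3)·C(8, 7) = 7752. Since P₁ is strictly southwest of P₂, a monotone path through both must visit P₁ then P₂; paths through both = C(15, 1)·C(4, 2)·C(8, 7) = 720. Avoid both = 8436285 − 3300 − 7752 + 720 = 8425953.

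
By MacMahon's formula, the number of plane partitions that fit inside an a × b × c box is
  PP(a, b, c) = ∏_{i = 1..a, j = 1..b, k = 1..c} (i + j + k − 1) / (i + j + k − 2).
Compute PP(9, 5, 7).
PP(9, 5, 7) = 2424984388825856

Evaluate the triple product over i = 1..9, j = 1..5, k = 1..7. The factors are (2/1) · (3/2) · (4/3) · (5/4) · (6/5) · (7/6) · (8/7) · (3/2) · … (315 factors total). The numerators and denominators telescope so the product is an integer; carrying out the multiplication exactly gives PP(9, 5, 7) = 2424984388825856.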